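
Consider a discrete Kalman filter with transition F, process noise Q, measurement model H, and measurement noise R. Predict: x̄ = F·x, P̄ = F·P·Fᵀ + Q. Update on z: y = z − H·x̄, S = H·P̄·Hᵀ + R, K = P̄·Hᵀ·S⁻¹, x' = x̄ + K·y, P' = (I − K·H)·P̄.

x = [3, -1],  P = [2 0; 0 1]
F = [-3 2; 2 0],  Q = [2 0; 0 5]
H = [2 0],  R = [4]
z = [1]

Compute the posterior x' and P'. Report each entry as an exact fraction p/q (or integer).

x' = [1/25, 12/25]
P' = [24/25 -12/25; -12/25 181/25]

x̄ = F·x = [-11, 6]
P̄ = F·P·Fᵀ + Q = [24 -12; -12 13]
y = z − H·x̄ = [23]
S = H·P̄·Hᵀ + R = [100]
K = P̄·Hᵀ·S⁻¹ = [12/25; -6/25]
x' = x̄ + K·y = [1/25, 12/25]
P' = (I − K·H)·P̄ = [24/25 -12/25; -12/25 181/25]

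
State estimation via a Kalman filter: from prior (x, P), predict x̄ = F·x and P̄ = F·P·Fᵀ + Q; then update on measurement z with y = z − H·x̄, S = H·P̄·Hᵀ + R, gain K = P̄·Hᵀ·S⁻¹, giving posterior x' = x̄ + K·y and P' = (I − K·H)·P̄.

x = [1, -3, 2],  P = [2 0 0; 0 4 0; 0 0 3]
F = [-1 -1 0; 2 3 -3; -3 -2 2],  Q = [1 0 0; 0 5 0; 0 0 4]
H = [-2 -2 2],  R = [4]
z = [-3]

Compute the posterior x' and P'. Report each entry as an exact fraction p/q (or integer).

x' = [-13/28, -11/14, -37/14]
P' = [745/182 -145/91 239/91; -145/91 418/91 216/91; 239/91 216/91 500/91]

x̄ = F·x = [2, -13, 7]
P̄ = F·P·Fᵀ + Q = [7 -16 14; -16 76 -54; 14 -54 50]
y = z − H·x̄ = [-39]
S = H·P̄·Hᵀ + R = [728]
K = P̄·Hᵀ·S⁻¹ = [23/364; -57/182; 45/182]
x' = x̄ + K·y = [-13/28, -11/14, -37/14]
P' = (I − K·H)·P̄ = [745/182 -145/91 239/91; -145/91 418/91 216/91; 239/91 216/91 500/91]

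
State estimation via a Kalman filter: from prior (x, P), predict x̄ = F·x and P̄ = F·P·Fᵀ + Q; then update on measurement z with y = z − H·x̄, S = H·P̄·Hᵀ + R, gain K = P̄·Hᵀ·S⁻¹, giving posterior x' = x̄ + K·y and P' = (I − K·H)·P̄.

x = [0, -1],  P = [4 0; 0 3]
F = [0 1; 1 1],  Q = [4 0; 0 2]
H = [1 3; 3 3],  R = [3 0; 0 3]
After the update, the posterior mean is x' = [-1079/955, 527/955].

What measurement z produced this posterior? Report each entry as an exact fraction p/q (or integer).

x̄ = F·x = [-1, -1]
P̄ = F·P·Fᵀ + Q = [7 3; 3 9]
S = H·P̄·Hᵀ + R = [109 138; 138 201]
K = P̄·Hᵀ·S⁻¹ = [-308/955 354/955; 354/955 -72/955]
x' − x̄ = [-124/955, 1482/955] = K·y
y = (KᵀK)⁻¹·Kᵀ·(x' − x̄) = [5, 4]
z = y + H·x̄ = [5, 4] + [-4, -6] = [1, -2]

z = [1, -2]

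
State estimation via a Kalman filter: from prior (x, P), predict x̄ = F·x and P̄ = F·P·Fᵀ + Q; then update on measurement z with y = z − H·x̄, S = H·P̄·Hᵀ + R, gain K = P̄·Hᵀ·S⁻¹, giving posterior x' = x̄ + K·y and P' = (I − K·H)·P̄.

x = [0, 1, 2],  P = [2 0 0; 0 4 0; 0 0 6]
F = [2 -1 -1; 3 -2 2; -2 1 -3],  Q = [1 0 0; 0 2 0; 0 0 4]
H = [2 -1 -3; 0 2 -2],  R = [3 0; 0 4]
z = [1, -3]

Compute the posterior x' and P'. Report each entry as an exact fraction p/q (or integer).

x' = [-20338/9191, -21304/9191, -8718/9191]
P' = [151089/9191 71856/9191 74390/9191; 71856/9191 40356/9191 35176/9191; 74390/9191 35176/9191 38858/9191]

x̄ = F·x = [-3, 2, -5]
P̄ = F·P·Fᵀ + Q = [19 8 6; 8 60 -56; 6 -56 70]
y = z − H·x̄ = [-6, -17]
S = H·P̄·Hᵀ + R = [329 532; 532 972]
K = P̄·Hᵀ·S⁻¹ = [2384/9191 -181/1313; -724/9191 370/1313; -990/9191 -263/1313]
x' = x̄ + K·y = [-20338/9191, -21304/9191, -8718/9191]
P' = (I − K·H)·P̄ = [151089/9191 71856/9191 74390/9191; 71856/9191 40356/9191 35176/9191; 74390/9191 35176/9191 38858/9191]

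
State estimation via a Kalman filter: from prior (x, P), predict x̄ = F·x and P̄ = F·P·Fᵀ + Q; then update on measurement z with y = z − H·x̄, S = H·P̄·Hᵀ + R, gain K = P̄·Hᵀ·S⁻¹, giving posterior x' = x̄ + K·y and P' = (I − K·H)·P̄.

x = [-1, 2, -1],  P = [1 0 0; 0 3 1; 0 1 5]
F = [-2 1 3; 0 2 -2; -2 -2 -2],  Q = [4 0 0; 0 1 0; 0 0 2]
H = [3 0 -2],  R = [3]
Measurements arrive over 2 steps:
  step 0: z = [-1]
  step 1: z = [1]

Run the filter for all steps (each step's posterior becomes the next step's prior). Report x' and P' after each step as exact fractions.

step 0: x̄ = F·x = [1, 6, 0]
step 0: P̄ = F·P·Fᵀ + Q = [62 -20 -40; -20 25 8; -40 8 46]
step 0: y = z − H·x̄ = [-4]
step 0: S = H·P̄·Hᵀ + R = [1225]
step 0: K = P̄·Hᵀ·S⁻¹ = [38/175; -76/1225; -212/1225]
step 0: x' = x̄ + K·y = [23/175, 7654/1225, 848/1225]
step 0: P' = (I − K·H)·P̄ = [106/25 -612/175 1056/175; -612/175 24849/1225 -6312/1225; 1056/175 -6312/1225 11406/1225]
step 1: x̄ = F·x = [9876/1225, 13612/1225, -17326/1225]
step 1: P̄ = F·P·Fᵀ + Q = [43739/1225 2718/1225 -70214/1225; 2718/1225 196741/1225 -7068/1225; -70214/1225 -7068/1225 142614/1225]
step 1: y = z − H·x̄ = [-12611/245]
step 1: S = H·P̄·Hᵀ + R = [72414/49]
step 1: K = P̄·Hᵀ·S⁻¹ = [54329/362070; 743/60345; -16529/60345]
step 1: x' = x̄ + K·y = [122521/362070, 632299/60345, -539/12069]
step 1: P' = (I − K·H)·P̄ = [880309/362070 -30869/60345 41299/12069; -30869/60345 3226061/20115 -15806/20115; 41299/12069 -15806/20115 111512/20115]

step 0: x' = [23/175, 7654/1225, 848/1225], P' = [106/25 -612/175 1056/175; -612/175 24849/1225 -6312/1225; 1056/175 -6312/1225 11406/1225]
step 1: x' = [122521/362070, 632299/60345, -539/12069], P' = [880309/362070 -30869/60345 41299/12069; -30869/60345 3226061/20115 -15806/20115; 41299/12069 -15806/20115 111512/20115]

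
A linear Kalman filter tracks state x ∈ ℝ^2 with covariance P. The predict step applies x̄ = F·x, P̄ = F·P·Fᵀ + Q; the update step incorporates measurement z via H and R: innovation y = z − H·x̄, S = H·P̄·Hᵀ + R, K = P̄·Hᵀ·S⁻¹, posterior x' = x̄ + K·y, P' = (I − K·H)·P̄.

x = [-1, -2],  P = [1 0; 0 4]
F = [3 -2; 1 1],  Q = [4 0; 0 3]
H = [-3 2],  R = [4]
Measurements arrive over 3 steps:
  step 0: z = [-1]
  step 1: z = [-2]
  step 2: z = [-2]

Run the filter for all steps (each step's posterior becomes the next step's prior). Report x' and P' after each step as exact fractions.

step 0: x' = [-419/357, -823/357], P' = [944/357 1222/357; 1222/357 1895/357]
step 1: x' = [-275/1119, -555/373], P' = [53192/12309 25264/4103; 25264/4103 39882/4103]
step 2: x' = [67270/54889, 82875/109778], P' = [2944664/603779 4267506/603779; 4267506/603779 6768494/603779]

step 0: x̄ = F·x = [1, -3]
step 0: P̄ = F·P·Fᵀ + Q = [29 -5; -5 8]
step 0: y = z − H·x̄ = [8]
step 0: S = H·P̄·Hᵀ + R = [357]
step 0: K = P̄·Hᵀ·S⁻¹ = [-97/357; 31/357]
step 0: x' = x̄ + K·y = [-419/357, -823/357]
step 0: P' = (I − K·H)·P̄ = [944/357 1222/357; 1222/357 1895/357]
step 1: x̄ = F·x = [389/357, -414/119]
step 1: P̄ = F·P·Fᵀ + Q = [2840/357 88/119; 88/119 2118/119]
step 1: y = z − H·x̄ = [979/119]
step 1: S = H·P̄·Hᵀ + R = [16412/119]
step 1: K = P̄·Hᵀ·S⁻¹ = [-666/4103; 993/4103]
step 1: x' = x̄ + K·y = [-275/1119, -555/373]
step 1: P' = (I − K·H)·P̄ = [53192/12309 25264/4103; 25264/4103 39882/4103]
step 2: x̄ = F·x = [835/373, -1940/1119]
step 2: P̄ = F·P·Fᵀ + Q = [32348/4103 -1308/4103; -1308/4103 361349/12309]
step 2: y = z − H·x̄ = [9157/1119]
step 2: S = H·P̄·Hᵀ + R = [219556/1119]
step 2: K = P̄·Hᵀ·S⁻¹ = [-6795/54889; 33385/109778]
step 2: x' = x̄ + K·y = [67270/54889, 82875/109778]
step 2: P' = (I − K·H)·P̄ = [2944664/603779 4267506/603779; 4267506/603779 6768494/603779]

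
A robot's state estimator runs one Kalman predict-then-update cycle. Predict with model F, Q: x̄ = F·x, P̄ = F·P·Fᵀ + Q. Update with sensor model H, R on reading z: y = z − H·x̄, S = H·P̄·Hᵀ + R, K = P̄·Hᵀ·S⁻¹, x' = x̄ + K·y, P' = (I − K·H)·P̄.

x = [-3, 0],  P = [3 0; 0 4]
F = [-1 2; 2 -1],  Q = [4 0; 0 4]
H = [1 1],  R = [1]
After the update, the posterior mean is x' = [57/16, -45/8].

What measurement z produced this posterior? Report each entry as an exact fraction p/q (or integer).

z = [-2]

x̄ = F·x = [3, -6]
P̄ = F·P·Fᵀ + Q = [23 -14; -14 20]
S = H·P̄·Hᵀ + R = [16]
K = P̄·Hᵀ·S⁻¹ = [9/16; 3/8]
x' − x̄ = [9/16, 3/8] = K·y
y = (KᵀK)⁻¹·Kᵀ·(x' − x̄) = [1]
z = y + H·x̄ = [1] + [-3] = [-2]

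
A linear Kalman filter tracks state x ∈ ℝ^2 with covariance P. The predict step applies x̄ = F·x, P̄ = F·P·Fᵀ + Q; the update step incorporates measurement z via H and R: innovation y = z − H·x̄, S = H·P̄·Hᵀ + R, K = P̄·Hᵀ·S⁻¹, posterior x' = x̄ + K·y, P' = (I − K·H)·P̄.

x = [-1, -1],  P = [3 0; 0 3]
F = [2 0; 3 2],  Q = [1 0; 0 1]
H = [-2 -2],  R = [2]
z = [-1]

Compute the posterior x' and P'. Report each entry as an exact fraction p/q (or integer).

x̄ = F·x = [-2, -5]
P̄ = F·P·Fᵀ + Q = [13 18; 18 40]
y = z − H·x̄ = [-15]
S = H·P̄·Hᵀ + R = [358]
K = P̄·Hᵀ·S⁻¹ = [-31/179; -58/179]
x' = x̄ + K·y = [107/179, -25/179]
P' = (I − K·H)·P̄ = [405/179 -374/179; -374/179 432/179]

x' = [107/179, -25/179]
P' = [405/179 -374/179; -374/179 432/179]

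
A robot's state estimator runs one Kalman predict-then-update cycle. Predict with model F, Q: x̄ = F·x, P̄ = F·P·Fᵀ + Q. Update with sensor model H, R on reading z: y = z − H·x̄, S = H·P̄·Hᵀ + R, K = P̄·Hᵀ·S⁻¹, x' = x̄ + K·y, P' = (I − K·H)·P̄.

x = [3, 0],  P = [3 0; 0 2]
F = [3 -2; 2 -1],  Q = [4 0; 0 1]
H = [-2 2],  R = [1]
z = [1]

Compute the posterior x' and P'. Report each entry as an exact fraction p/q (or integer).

x̄ = F·x = [9, 6]
P̄ = F·P·Fᵀ + Q = [39 22; 22 15]
y = z − H·x̄ = [7]
S = H·P̄·Hᵀ + R = [41]
K = P̄·Hᵀ·S⁻¹ = [-34/41; -14/41]
x' = x̄ + K·y = [131/41, 148/41]
P' = (I − K·H)·P̄ = [443/41 426/41; 426/41 419/41]

x' = [131/41, 148/41]
P' = [443/41 426/41; 426/41 419/41]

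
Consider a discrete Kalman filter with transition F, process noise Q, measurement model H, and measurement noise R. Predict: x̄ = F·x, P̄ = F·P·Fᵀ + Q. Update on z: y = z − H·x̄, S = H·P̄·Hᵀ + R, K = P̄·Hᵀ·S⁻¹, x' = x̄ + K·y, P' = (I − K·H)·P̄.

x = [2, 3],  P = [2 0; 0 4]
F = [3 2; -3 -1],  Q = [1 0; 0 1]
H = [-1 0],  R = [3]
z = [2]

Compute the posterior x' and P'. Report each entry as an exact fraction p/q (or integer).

x' = [-17/19, 11/19]
P' = [105/38 -39/19; -39/19 99/19]

x̄ = F·x = [12, -9]
P̄ = F·P·Fᵀ + Q = [35 -26; -26 23]
y = z − H·x̄ = [14]
S = H·P̄·Hᵀ + R = [38]
K = P̄·Hᵀ·S⁻¹ = [-35/38; 13/19]
x' = x̄ + K·y = [-17/19, 11/19]
P' = (I − K·H)·P̄ = [105/38 -39/19; -39/19 99/19]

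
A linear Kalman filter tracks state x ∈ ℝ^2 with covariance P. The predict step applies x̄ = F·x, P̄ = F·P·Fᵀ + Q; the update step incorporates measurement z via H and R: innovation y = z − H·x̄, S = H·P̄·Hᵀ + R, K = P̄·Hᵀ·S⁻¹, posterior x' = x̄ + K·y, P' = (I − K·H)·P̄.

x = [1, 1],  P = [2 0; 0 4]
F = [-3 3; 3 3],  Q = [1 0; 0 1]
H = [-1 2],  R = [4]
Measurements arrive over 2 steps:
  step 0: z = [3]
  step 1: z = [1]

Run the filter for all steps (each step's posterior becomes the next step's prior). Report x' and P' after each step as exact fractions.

step 0: x' = [19/23, 2], P' = [11024/207 238/9; 238/9 127/9]
step 1: x' = [178792/33797, 212875/67594], P' = [419877/33797 400651/67594; 400651/67594 516521/135188]

step 0: x̄ = F·x = [0, 6]
step 0: P̄ = F·P·Fᵀ + Q = [55 18; 18 55]
step 0: y = z − H·x̄ = [-9]
step 0: S = H·P̄·Hᵀ + R = [207]
step 0: K = P̄·Hᵀ·S⁻¹ = [-19/207; 4/9]
step 0: x' = x̄ + K·y = [19/23, 2]
step 0: P' = (I − K·H)·P̄ = [11024/207 238/9; 238/9 127/9]
step 1: x̄ = F·x = [81/23, 195/23]
step 1: P̄ = F·P·Fᵀ + Q = [3020/23 -8103/23; -8103/23 24916/23]
step 1: y = z − H·x̄ = [-286/23]
step 1: S = H·P̄·Hᵀ + R = [135188/23]
step 1: K = P̄·Hᵀ·S⁻¹ = [-9613/67594; 57935/135188]
step 1: x' = x̄ + K·y = [178792/33797, 212875/67594]
step 1: P' = (I − K·H)·P̄ = [419877/33797 400651/67594; 400651/67594 516521/135188]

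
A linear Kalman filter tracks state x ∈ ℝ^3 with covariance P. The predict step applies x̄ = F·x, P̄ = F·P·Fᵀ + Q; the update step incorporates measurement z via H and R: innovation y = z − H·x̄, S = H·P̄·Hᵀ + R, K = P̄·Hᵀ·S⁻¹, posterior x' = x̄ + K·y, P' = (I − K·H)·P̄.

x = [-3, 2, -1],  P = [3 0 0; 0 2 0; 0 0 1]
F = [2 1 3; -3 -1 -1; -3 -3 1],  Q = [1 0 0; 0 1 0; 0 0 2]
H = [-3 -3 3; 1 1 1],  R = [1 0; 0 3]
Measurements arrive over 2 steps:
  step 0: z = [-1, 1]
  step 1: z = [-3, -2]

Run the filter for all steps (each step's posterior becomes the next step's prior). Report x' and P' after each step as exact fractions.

step 0: x̄ = F·x = [-7, 8, 2]
step 0: P̄ = F·P·Fᵀ + Q = [24 -23 -21; -23 31 32; -21 32 48]
step 0: y = z − H·x̄ = [-4, -2]
step 0: S = H·P̄·Hᵀ + R = [316 117; 117 82]
step 0: K = P̄·Hᵀ·S⁻¹ = [-3072/12223 1402/12223; 72/719 248/719; 2199/12223 5657/12223]
step 0: x' = x̄ + K·y = [-76077/12223, 4968/719, 4336/12223]
step 0: P' = (I − K·H)·P̄ = [118640/12223 -6825/719 1591/12223; -6825/719 7185/719 384/719; 1591/12223 384/719 8852/12223]
step 1: x̄ = F·x = [-54690/12223, 139439/12223, -20801/12223]
step 1: P̄ = F·P·Fᵀ + Q = [282756/12223 -324029/12223 -70855/12223; -324029/12223 537432/12223 46099/12223; -70855/12223 46099/12223 63199/12223]
step 1: y = z − H·x̄ = [279981/12223, -88394/12223]
step 1: S = H·P̄·Hᵀ + R = [2575792/12223 -326793/12223; -326793/12223 222486/12223]
step 1: K = P̄·Hᵀ·S⁻¹ = [-1537740/12716027 -8667266/12716027; -732634/12716027 41266616/38148081; 1943581/12716027 15155887/38148081]
step 1: x' = x̄ + K·y = [-29439842/12716027, 86413991/38148081, -40964612/38148081]
step 1: P' = (I − K·H)·P̄ = [203486988/12716027 -216231597/12716027 -13257189/12716027; -216231597/12716027 710961032/38148081 61533607/38148081; -13257189/12716027 61533607/38148081 23705621/38148081]

step 0: x' = [-76077/12223, 4968/719, 4336/12223], P' = [118640/12223 -6825/719 1591/12223; -6825/719 7185/719 384/719; 1591/12223 384/719 8852/12223]
step 1: x' = [-29439842/12716027, 86413991/38148081, -40964612/38148081], P' = [203486988/12716027 -216231597/12716027 -13257189/12716027; -216231597/12716027 710961032/38148081 61533607/38148081; -13257189/12716027 61533607/38148081 23705621/38148081]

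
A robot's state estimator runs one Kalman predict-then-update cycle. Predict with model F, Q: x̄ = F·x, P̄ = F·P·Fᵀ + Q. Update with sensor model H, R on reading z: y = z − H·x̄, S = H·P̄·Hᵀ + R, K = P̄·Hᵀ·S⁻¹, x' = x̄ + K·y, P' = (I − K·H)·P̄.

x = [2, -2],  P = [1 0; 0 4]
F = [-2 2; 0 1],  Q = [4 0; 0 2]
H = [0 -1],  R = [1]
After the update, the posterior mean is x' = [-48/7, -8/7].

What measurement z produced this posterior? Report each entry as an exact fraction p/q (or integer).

x̄ = F·x = [-8, -2]
P̄ = F·P·Fᵀ + Q = [24 8; 8 6]
S = H·P̄·Hᵀ + R = [7]
K = P̄·Hᵀ·S⁻¹ = [-8/7; -6/7]
x' − x̄ = [8/7, 6/7] = K·y
y = (KᵀK)⁻¹·Kᵀ·(x' − x̄) = [-1]
z = y + H·x̄ = [-1] + [2] = [1]

z = [1]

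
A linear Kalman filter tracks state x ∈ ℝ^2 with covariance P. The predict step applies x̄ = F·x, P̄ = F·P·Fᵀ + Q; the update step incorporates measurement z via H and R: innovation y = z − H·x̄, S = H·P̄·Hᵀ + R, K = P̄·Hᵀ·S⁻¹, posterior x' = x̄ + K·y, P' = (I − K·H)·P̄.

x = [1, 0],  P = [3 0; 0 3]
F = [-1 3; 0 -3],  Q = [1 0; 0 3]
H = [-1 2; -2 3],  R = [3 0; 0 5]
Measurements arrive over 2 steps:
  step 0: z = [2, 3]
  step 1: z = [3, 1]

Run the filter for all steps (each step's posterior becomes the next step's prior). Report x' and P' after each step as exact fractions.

step 0: x̄ = F·x = [-1, 0]
step 0: P̄ = F·P·Fᵀ + Q = [31 -27; -27 30]
step 0: y = z − H·x̄ = [1, 1]
step 0: S = H·P̄·Hᵀ + R = [262 431; 431 723]
step 0: K = P̄·Hᵀ·S⁻¹ = [178/3665 -831/3665; 837/3665 231/3665]
step 0: x' = x̄ + K·y = [-4318/3665, 1068/3665]
step 0: P' = (I − K·H)·P̄ = [9912/3665 5223/3665; 5223/3665 3867/3665]
step 1: x̄ = F·x = [7522/3665, -3204/3665]
step 1: P̄ = F·P·Fᵀ + Q = [17042/3665 -19134/3665; -19134/3665 45798/3665]
step 1: y = z − H·x̄ = [4985/733, 28321/3665]
step 1: S = H·P̄·Hᵀ + R = [57553/733 88562/733; 88562/733 728283/3665]
step 1: K = P̄·Hᵀ·S⁻¹ = [62642/3681763 -500586/3681763; 779778/3681763 413922/3681763]
step 1: x' = x̄ + K·y = [4114182/3681763, 5283024/3681763]
step 1: P' = (I − K·H)·P̄ = [5569638/3681763 2878782/3681763; 2878782/3681763 2609058/3681763]

step 0: x' = [-4318/3665, 1068/3665], P' = [9912/3665 5223/3665; 5223/3665 3867/3665]
step 1: x' = [4114182/3681763, 5283024/3681763], P' = [5569638/3681763 2878782/3681763; 2878782/3681763 2609058/3681763]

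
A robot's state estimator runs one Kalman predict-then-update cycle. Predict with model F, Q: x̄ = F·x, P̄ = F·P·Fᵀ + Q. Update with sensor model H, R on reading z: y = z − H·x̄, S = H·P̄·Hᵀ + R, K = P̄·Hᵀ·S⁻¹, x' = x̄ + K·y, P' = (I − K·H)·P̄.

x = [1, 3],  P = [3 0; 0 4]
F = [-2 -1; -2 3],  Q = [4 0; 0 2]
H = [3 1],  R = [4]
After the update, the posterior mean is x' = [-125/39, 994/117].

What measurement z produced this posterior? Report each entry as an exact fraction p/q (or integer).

z = [-1]

x̄ = F·x = [-5, 7]
P̄ = F·P·Fᵀ + Q = [20 0; 0 50]
S = H·P̄·Hᵀ + R = [234]
K = P̄·Hᵀ·S⁻¹ = [10/39; 25/117]
x' − x̄ = [70/39, 175/117] = K·y
y = (KᵀK)⁻¹·Kᵀ·(x' − x̄) = [7]
z = y + H·x̄ = [7] + [-8] = [-1]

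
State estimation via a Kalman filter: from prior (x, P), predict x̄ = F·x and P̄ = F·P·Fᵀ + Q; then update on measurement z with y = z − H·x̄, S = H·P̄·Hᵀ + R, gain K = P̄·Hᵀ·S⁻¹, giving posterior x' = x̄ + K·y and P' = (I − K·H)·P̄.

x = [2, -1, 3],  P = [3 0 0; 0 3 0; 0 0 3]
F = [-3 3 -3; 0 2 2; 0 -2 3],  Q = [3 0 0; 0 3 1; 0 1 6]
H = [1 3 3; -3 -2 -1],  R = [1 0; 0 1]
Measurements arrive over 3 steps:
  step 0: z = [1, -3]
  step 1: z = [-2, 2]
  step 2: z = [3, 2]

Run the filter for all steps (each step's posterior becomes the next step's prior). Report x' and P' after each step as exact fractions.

step 0: x' = [47469/183604, 345809/183604, -148255/91802], P' = [449475/367208 -1045881/367208 436761/183604; -1045881/367208 2789003/367208 -1210479/183604; 436761/183604 -1210479/183604 539651/91802]
step 1: x' = [-23679546411/35227565843, 16573672003/35227565843, -32432627818/35227565843], P' = [13663736925/35227565843 -22044958881/35227565843 15609504942/35227565843; -22044958881/35227565843 59533123073/35227565843 -51084190004/35227565843; 15609504942/35227565843 -51084190004/35227565843 49300820412/35227565843]
step 2: x' = [-264021026200539/307802086868929, -1041858703270448/1539010434344645, 2999203614402001/1539010434344645], P' = [238721799997815/615604173737858 -385232840047707/615604173737858 136406951867877/307802086868929; -385232840047707/615604173737858 5198528816616777/3078020868689290 -2229911352817387/1539010434344645; 136406951867877/307802086868929 -2229911352817387/1539010434344645 2151643661632259/1539010434344645]

step 0: x̄ = F·x = [-18, 4, 11]
step 0: P̄ = F·P·Fᵀ + Q = [84 0 -45; 0 27 7; -45 7 45]
step 0: y = z − H·x̄ = [-26, -38]
step 0: S = H·P̄·Hᵀ + R = [589 -162; -162 668]
step 0: K = P̄·Hᵀ·S⁻¹ = [-33801/183604 -130185/367208; 29127/183604 -19405/367208; 21615/91802 31373/183604]
step 0: x' = x̄ + K·y = [47469/183604, 345809/183604, -148255/91802]
step 0: P' = (I − K·H)·P̄ = [449475/367208 -1045881/367208 436761/183604; -1045881/367208 2789003/367208 -1210479/183604; 436761/183604 -1210479/183604 539651/91802]
step 1: x̄ = F·x = [892275/91802, 49299/91802, -395287/45901]
step 1: P̄ = F·P·Fᵀ + Q = [31950465/91802 1204137/91802 -10826601/45901; 1204137/91802 381097/91802 -334887/45901; -10826601/45901 -334887/45901 7729774/45901]
step 1: y = z − H·x̄ = [573973/45901, 2168453/91802]
step 1: S = H·P̄·Hᵀ + R = [19928875/45901 32398929/45901; 32398929/45901 186481259/91802]
step 1: K = P̄·Hᵀ·S⁻¹ = [-5642624892/35227565843 -12510797955/35227565843; 3301840326/35227565843 -1847179499/35227565843; 10259396166/35227565843 6039044770/35227565843]
step 1: x' = x̄ + K·y = [-23679546411/35227565843, 16573672003/35227565843, -32432627818/35227565843]
step 1: P' = (I − K·H)·P̄ = [13663736925/35227565843 -22044958881/35227565843 15609504942/35227565843; -22044958881/35227565843 59533123073/35227565843 -51084190004/35227565843; 15609504942/35227565843 -51084190004/35227565843 49300820412/35227565843]
step 2: x̄ = F·x = [218057538696/35227565843, -31717911630/35227565843, -130445227460/35227565843]
step 2: P̄ = F·P·Fᵀ + Q = [2805457590105/35227565843 100006539600/35227565843 -1839924269970/35227565843; 100006539600/35227565843 132344951437/35227565843 -9268383985/35227565843; -1839924269970/35227565843 -9268383985/35227565843 1506215551106/35227565843]
step 2: y = z − H·x̄ = [374114576103/35227565843, 530746697054/35227565843]
step 2: S = H·P̄·Hᵀ + R = [6981392384885/35227565843 3653497087710/35227565843; 3653497087710/35227565843 17443400553082/35227565843]
step 2: K = P̄·Hᵀ·S⁻¹ = [-49267504469022/307802086868929 -218513623633785/615604173737858; 144977066353737/1539010434344645 -31748465376635/615604173737858; 447231685784001/1539010434344645 52414953196872/307802086868929]
step 2: x' = x̄ + K·y = [-264021026200539/307802086868929, -1041858703270448/1539010434344645, 2999203614402001/1539010434344645]
step 2: P' = (I − K·H)·P̄ = [238721799997815/615604173737858 -385232840047707/615604173737858 136406951867877/307802086868929; -385232840047707/615604173737858 5198528816616777/3078020868689290 -2229911352817387/1539010434344645; 136406951867877/307802086868929 -2229911352817387/1539010434344645 2151643661632259/1539010434344645]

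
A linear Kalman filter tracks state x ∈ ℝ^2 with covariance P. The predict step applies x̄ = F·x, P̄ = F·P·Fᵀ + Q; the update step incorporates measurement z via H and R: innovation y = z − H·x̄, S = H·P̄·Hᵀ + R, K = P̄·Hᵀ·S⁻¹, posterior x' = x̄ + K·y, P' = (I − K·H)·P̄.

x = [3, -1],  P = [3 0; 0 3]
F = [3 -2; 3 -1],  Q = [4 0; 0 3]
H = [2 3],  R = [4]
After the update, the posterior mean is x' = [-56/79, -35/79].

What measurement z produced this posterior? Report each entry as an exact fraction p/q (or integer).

x̄ = F·x = [11, 10]
P̄ = F·P·Fᵀ + Q = [43 33; 33 33]
S = H·P̄·Hᵀ + R = [869]
K = P̄·Hᵀ·S⁻¹ = [185/869; 15/79]
x' − x̄ = [-925/79, -825/79] = K·y
y = (KᵀK)⁻¹·Kᵀ·(x' − x̄) = [-55]
z = y + H·x̄ = [-55] + [52] = [-3]

z = [-3]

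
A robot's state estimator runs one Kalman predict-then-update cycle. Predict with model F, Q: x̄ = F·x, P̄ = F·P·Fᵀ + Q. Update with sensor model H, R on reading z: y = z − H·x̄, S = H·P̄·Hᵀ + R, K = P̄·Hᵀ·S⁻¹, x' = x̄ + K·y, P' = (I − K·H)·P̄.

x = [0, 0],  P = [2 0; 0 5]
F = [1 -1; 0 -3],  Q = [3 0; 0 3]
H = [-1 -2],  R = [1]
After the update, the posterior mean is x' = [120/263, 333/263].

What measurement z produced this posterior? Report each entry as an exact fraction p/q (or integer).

x̄ = F·x = [0, 0]
P̄ = F·P·Fᵀ + Q = [10 15; 15 48]
S = H·P̄·Hᵀ + R = [263]
K = P̄·Hᵀ·S⁻¹ = [-40/263; -111/263]
x' − x̄ = [120/263, 333/263] = K·y
y = (KᵀK)⁻¹·Kᵀ·(x' − x̄) = [-3]
z = y + H·x̄ = [-3] + [0] = [-3]

z = [-3]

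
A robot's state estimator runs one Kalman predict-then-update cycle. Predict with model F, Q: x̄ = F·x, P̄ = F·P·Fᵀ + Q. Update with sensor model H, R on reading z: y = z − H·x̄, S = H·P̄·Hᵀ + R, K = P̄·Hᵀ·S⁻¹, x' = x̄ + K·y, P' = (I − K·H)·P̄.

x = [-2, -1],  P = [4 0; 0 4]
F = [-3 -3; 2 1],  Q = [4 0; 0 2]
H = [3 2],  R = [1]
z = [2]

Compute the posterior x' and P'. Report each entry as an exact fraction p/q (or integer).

x̄ = F·x = [9, -5]
P̄ = F·P·Fᵀ + Q = [76 -36; -36 22]
y = z − H·x̄ = [-15]
S = H·P̄·Hᵀ + R = [341]
K = P̄·Hᵀ·S⁻¹ = [156/341; -64/341]
x' = x̄ + K·y = [729/341, -745/341]
P' = (I − K·H)·P̄ = [1580/341 -2292/341; -2292/341 3406/341]

x' = [729/341, -745/341]
P' = [1580/341 -2292/341; -2292/341 3406/341]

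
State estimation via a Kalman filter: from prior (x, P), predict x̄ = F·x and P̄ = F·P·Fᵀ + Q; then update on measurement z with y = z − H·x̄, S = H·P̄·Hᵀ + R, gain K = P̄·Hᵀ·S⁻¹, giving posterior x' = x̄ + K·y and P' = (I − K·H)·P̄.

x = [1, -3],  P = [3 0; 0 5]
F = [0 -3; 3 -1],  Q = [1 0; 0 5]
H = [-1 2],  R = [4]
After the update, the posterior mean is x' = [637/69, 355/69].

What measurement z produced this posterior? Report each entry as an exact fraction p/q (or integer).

z = [1]

x̄ = F·x = [9, 6]
P̄ = F·P·Fᵀ + Q = [46 15; 15 37]
S = H·P̄·Hᵀ + R = [138]
K = P̄·Hᵀ·S⁻¹ = [-8/69; 59/138]
x' − x̄ = [16/69, -59/69] = K·y
y = (KᵀK)⁻¹·Kᵀ·(x' − x̄) = [-2]
z = y + H·x̄ = [-2] + [3] = [1]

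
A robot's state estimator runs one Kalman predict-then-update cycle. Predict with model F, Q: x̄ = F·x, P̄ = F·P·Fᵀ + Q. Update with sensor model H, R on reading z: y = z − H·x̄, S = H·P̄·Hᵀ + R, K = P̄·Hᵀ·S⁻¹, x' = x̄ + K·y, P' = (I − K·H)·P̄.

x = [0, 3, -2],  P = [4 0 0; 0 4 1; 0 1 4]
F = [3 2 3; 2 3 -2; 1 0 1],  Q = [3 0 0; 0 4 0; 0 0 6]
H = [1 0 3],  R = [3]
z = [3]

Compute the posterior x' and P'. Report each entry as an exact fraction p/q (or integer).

x' = [1629/388, 2693/194, -41/97]
P' = [7203/388 2187/194 -555/97; 2187/194 5459/97 -355/97; -555/97 -355/97 202/97]

x̄ = F·x = [0, 13, -2]
P̄ = F·P·Fᵀ + Q = [103 29 26; 29 60 3; 26 3 14]
y = z − H·x̄ = [9]
S = H·P̄·Hᵀ + R = [388]
K = P̄·Hᵀ·S⁻¹ = [181/388; 19/194; 17/97]
x' = x̄ + K·y = [1629/388, 2693/194, -41/97]
P' = (I − K·H)·P̄ = [7203/388 2187/194 -555/97; 2187/194 5459/97 -355/97; -555/97 -355/97 202/97]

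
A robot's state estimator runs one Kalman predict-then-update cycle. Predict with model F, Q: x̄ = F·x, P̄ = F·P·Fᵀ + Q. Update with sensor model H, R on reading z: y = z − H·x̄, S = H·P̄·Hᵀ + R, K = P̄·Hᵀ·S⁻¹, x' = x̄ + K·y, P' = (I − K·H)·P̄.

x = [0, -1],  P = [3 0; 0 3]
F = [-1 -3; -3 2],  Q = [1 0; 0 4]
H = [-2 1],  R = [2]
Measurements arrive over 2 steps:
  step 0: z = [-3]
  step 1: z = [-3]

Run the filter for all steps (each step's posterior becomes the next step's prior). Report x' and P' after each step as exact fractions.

step 0: x' = [52/41, -21/41], P' = [1314/205 2486/205; 2486/205 5094/205]
step 1: x' = [-119405/144802, -96243/20686], P' = [169760/72401 38947/10343; 38947/10343 79439/10343]

step 0: x̄ = F·x = [3, -2]
step 0: P̄ = F·P·Fᵀ + Q = [31 -9; -9 43]
step 0: y = z − H·x̄ = [5]
step 0: S = H·P̄·Hᵀ + R = [205]
step 0: K = P̄·Hᵀ·S⁻¹ = [-71/205; 61/205]
step 0: x' = x̄ + K·y = [52/41, -21/41]
step 0: P' = (I − K·H)·P̄ = [1314/205 2486/205; 2486/205 5094/205]
step 1: x̄ = F·x = [11/41, -198/41]
step 1: P̄ = F·P·Fᵀ + Q = [62281/205 -1844/41; -1844/41 638/41]
step 1: y = z − H·x̄ = [97/41]
step 1: S = H·P̄·Hᵀ + R = [289604/205]
step 1: K = P̄·Hᵀ·S⁻¹ = [-66891/144802; 1545/20686]
step 1: x' = x̄ + K·y = [-119405/144802, -96243/20686]
step 1: P' = (I − K·H)·P̄ = [169760/72401 38947/10343; 38947/10343 79439/10343]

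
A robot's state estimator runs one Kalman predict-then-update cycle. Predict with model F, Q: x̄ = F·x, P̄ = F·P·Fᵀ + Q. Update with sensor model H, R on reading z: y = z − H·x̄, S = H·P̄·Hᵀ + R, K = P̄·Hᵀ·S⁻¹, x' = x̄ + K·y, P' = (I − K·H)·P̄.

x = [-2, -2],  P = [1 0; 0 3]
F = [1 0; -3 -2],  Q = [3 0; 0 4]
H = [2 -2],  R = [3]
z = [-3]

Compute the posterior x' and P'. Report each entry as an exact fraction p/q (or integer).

x̄ = F·x = [-2, 10]
P̄ = F·P·Fᵀ + Q = [4 -3; -3 25]
y = z − H·x̄ = [21]
S = H·P̄·Hᵀ + R = [143]
K = P̄·Hᵀ·S⁻¹ = [14/143; -56/143]
x' = x̄ + K·y = [8/143, 254/143]
P' = (I − K·H)·P̄ = [376/143 355/143; 355/143 439/143]

x' = [8/143, 254/143]
P' = [376/143 355/143; 355/143 439/143]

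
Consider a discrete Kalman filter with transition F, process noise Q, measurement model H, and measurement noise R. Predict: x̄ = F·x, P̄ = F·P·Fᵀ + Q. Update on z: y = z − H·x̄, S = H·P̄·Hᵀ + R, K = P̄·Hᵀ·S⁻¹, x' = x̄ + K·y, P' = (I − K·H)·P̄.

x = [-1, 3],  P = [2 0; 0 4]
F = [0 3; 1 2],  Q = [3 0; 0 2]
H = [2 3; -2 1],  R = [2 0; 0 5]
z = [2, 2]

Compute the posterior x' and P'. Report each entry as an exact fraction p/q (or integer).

x̄ = F·x = [9, 5]
P̄ = F·P·Fᵀ + Q = [39 24; 24 20]
y = z − H·x̄ = [-31, 15]
S = H·P̄·Hᵀ + R = [626 -192; -192 85]
K = P̄·Hᵀ·S⁻¹ = [1191/8173 -2502/8173; 1902/8173 1604/8173]
x' = x̄ + K·y = [-894/8173, 5963/8173]
P' = (I − K·H)·P̄ = [4989/8173 -2532/8173; -2532/8173 2956/8173]

x' = [-894/8173, 5963/8173]
P' = [4989/8173 -2532/8173; -2532/8173 2956/8173]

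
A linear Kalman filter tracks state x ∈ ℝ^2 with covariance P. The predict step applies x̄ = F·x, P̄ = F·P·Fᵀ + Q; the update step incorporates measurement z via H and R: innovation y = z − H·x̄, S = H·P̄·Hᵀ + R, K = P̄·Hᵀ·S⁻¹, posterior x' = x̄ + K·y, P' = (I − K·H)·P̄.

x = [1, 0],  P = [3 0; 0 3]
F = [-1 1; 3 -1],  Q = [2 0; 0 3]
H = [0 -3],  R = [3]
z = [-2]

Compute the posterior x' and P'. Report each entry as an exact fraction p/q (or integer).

x̄ = F·x = [-1, 3]
P̄ = F·P·Fᵀ + Q = [8 -12; -12 33]
y = z − H·x̄ = [7]
S = H·P̄·Hᵀ + R = [300]
K = P̄·Hᵀ·S⁻¹ = [3/25; -33/100]
x' = x̄ + K·y = [-4/25, 69/100]
P' = (I − K·H)·P̄ = [92/25 -3/25; -3/25 33/100]

x' = [-4/25, 69/100]
P' = [92/25 -3/25; -3/25 33/100]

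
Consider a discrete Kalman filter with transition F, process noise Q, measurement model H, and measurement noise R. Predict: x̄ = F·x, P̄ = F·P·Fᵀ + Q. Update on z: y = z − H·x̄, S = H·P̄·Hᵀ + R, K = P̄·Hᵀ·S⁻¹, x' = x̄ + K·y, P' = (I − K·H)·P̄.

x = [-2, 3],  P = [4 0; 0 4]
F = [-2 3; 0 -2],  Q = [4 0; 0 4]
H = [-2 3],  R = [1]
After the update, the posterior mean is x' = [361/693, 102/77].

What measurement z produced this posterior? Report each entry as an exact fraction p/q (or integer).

z = [3]

x̄ = F·x = [13, -6]
P̄ = F·P·Fᵀ + Q = [56 -24; -24 20]
S = H·P̄·Hᵀ + R = [693]
K = P̄·Hᵀ·S⁻¹ = [-184/693; 12/77]
x' − x̄ = [-8648/693, 564/77] = K·y
y = (KᵀK)⁻¹·Kᵀ·(x' − x̄) = [47]
z = y + H·x̄ = [47] + [-44] = [3]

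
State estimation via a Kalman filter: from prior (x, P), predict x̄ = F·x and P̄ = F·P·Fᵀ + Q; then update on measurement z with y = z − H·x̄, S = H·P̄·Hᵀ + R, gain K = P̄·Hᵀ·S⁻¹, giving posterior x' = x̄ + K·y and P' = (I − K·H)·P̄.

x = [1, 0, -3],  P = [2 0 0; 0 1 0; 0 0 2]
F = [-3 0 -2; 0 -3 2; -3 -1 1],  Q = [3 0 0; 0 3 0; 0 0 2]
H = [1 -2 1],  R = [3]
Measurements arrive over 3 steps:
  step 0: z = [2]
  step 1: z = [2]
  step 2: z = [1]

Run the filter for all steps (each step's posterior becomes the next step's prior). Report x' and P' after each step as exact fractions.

step 0: x̄ = F·x = [3, -6, -6]
step 0: P̄ = F·P·Fᵀ + Q = [29 -8 14; -8 20 7; 14 7 23]
step 0: y = z − H·x̄ = [-7]
step 0: S = H·P̄·Hᵀ + R = [167]
step 0: K = P̄·Hᵀ·S⁻¹ = [59/167; -41/167; 23/167]
step 0: x' = x̄ + K·y = [88/167, -715/167, -1163/167]
step 0: P' = (I − K·H)·P̄ = [1362/167 1083/167 981/167; 1083/167 1659/167 2112/167; 981/167 2112/167 3312/167]
step 1: x̄ = F·x = [2062/167, -181/167, -712/167]
step 1: P̄ = F·P·Fᵀ + Q = [37779/167 3285/167 16050/167; 3285/167 3336/167 4902/167; 16050/167 4902/167 13951/167]
step 1: y = z − H·x̄ = [-1378/167]
step 1: S = H·P̄·Hᵀ + R = [64927/167]
step 1: K = P̄·Hᵀ·S⁻¹ = [47259/64927; 1515/64927; 20197/64927]
step 1: x' = x̄ + K·y = [411716/64927, -82871/64927, -443470/64927]
step 1: P' = (I − K·H)·P̄ = [1314156/64927 848430/64927 524481/64927; 848430/64927 1283241/64927 1722597/64927; 524481/64927 1722597/64927 2981304/64927]
step 2: x̄ = F·x = [-348208/64927, -638327/64927, -1595747/64927]
step 2: P̄ = F·P·Fᵀ + Q = [30241173/64927 2899350/64927 13428723/64927; 2899350/64927 2998002/64927 5688330/64927; 13428723/64927 5688330/64927 14720303/64927]
step 2: y = z − H·x̄ = [732228/64927]
step 2: S = H·P̄·Hᵀ + R = [49654991/64927]
step 2: K = P̄·Hᵀ·S⁻¹ = [37871196/49654991; 2591676/49654991; 16772366/49654991]
step 2: x' = x̄ + K·y = [160797280/49654991, -458952727/49654991, -1031244427/49654991]
step 2: P' = (I − K·H)·P̄ = [1038053301/49654991 705674502/49654991 486909291/49654991; 705674502/49654991 2189366178/49654991 3680832882/49654991; 486909291/49654991 3680832882/49654991 6925073571/49654991]

step 0: x' = [88/167, -715/167, -1163/167], P' = [1362/167 1083/167 981/167; 1083/167 1659/167 2112/167; 981/167 2112/167 3312/167]
step 1: x' = [411716/64927, -82871/64927, -443470/64927], P' = [1314156/64927 848430/64927 524481/64927; 848430/64927 1283241/64927 1722597/64927; 524481/64927 1722597/64927 2981304/64927]
step 2: x' = [160797280/49654991, -458952727/49654991, -1031244427/49654991], P' = [1038053301/49654991 705674502/49654991 486909291/49654991; 705674502/49654991 2189366178/49654991 3680832882/49654991; 486909291/49654991 3680832882/49654991 6925073571/49654991]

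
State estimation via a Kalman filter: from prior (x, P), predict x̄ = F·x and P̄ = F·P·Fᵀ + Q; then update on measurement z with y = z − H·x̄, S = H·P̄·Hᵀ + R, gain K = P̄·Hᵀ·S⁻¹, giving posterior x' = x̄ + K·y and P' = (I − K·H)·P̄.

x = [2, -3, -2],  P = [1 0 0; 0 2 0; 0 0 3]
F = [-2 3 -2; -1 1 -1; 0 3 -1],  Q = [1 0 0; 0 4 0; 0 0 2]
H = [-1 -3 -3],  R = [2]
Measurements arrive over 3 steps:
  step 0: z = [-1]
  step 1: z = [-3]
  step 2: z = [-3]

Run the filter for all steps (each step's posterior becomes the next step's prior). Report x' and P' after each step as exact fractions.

step 0: x' = [-139/181, 167/181, -67/181], P' = [3139/724 -443/724 -126/181; -443/724 2199/724 -501/181; -126/181 -501/181 563/181]
step 1: x' = [351821/316434, 53092/158217, 4135/13758], P' = [3948229/632868 2201/316434 -53323/27516; 2201/316434 495283/158217 -42203/13758; -53323/27516 -42203/13758 105131/27516]
step 2: x' = [-576919523/1102433233, -564365768/1102433233, 1856603526/1102433233], P' = [8371814747/1102433233 916396418/1102433233 -3546533791/1102433233; 916396418/1102433233 3999974332/1102433233 -4235429270/1102433233; -3546533791/1102433233 -4235429270/1102433233 5538811373/1102433233]

step 0: x̄ = F·x = [-9, -3, -7]
step 0: P̄ = F·P·Fᵀ + Q = [35 14 24; 14 10 9; 24 9 23]
step 0: y = z − H·x̄ = [-40]
step 0: S = H·P̄·Hᵀ + R = [724]
step 0: K = P̄·Hᵀ·S⁻¹ = [-149/724; -71/724; -30/181]
step 0: x' = x̄ + K·y = [-139/181, 167/181, -67/181]
step 0: P' = (I − K·H)·P̄ = [3139/724 -443/724 -126/181; -443/724 2199/724 -501/181; -126/181 -501/181 563/181]
step 1: x̄ = F·x = [913/181, 373/181, 568/181]
step 1: P̄ = F·P·Fᵀ + Q = [67411/724 13799/362 43981/724; 13799/362 3593/181 8845/362; 43981/724 8845/362 35515/724]
step 1: y = z − H·x̄ = [3193/181]
step 1: S = H·P̄·Hᵀ + R = [316434/181]
step 1: K = P̄·Hᵀ·S⁻¹ = [-70537/316434; -15473/158217; -2213/13758]
step 1: x' = x̄ + K·y = [351821/316434, 53092/158217, 4135/13758]
step 1: P' = (I − K·H)·P̄ = [3948229/632868 2201/316434 -53323/27516; 2201/316434 495283/158217 -42203/13758; -53323/27516 -42203/13758 105131/27516]
step 2: x̄ = F·x = [-287650/158217, -170371/158217, 223447/316434]
step 2: P̄ = F·P·Fᵀ + Q = [14339956/158217 5863711/158217 18829493/316434; 5863711/158217 3074965/158217 7443563/316434; 18829493/316434 7443563/316434 33161965/632868]
step 2: y = z − H·x̄ = [-1876487/316434]
step 2: S = H·P̄·Hᵀ + R = [1102433233/632868]
step 2: K = P̄·Hᵀ·S⁻¹ = [-240701314/1102433233; -105015802/1102433233; -181806259/1102433233]
step 2: x' = x̄ + K·y = [-576919523/1102433233, -564365768/1102433233, 1856603526/1102433233]
step 2: P' = (I − K·H)·P̄ = [8371814747/1102433233 916396418/1102433233 -3546533791/1102433233; 916396418/1102433233 3999974332/1102433233 -4235429270/1102433233; -3546533791/1102433233 -4235429270/1102433233 5538811373/1102433233]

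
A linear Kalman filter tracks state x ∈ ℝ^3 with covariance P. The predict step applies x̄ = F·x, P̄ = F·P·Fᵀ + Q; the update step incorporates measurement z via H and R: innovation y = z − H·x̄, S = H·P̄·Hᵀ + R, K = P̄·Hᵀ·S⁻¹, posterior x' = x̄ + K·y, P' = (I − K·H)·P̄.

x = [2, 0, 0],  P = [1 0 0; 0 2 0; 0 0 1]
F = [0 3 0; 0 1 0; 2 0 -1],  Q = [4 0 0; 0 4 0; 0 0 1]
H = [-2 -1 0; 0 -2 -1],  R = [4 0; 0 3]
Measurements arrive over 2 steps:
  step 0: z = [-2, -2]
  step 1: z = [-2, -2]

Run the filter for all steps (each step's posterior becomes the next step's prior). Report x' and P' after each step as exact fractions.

step 0: x' = [74/65, -218/455, 1504/455], P' = [76/65 -36/65 48/65; -36/65 612/455 -816/455; 48/65 -816/455 1998/455]
step 1: x' = [56978/118169, 109370/118169, -14667/118169], P' = [141196/118169 -72948/118169 105636/118169; -72948/118169 168528/118169 -234948/118169; 105636/118169 -234948/118169 1148331/236338]

step 0: x̄ = F·x = [0, 0, 4]
step 0: P̄ = F·P·Fᵀ + Q = [22 6 0; 6 6 0; 0 0 6]
step 0: y = z − H·x̄ = [-2, 2]
step 0: S = H·P̄·Hᵀ + R = [122 36; 36 33]
step 0: K = P̄·Hᵀ·S⁻¹ = [-29/65 8/65; -27/455 -136/455; 36/455 -122/455]
step 0: x' = x̄ + K·y = [74/65, -218/455, 1504/455]
step 0: P' = (I − K·H)·P̄ = [76/65 -36/65 48/65; -36/65 612/455 -816/455; 48/65 -816/455 1998/455]
step 1: x̄ = F·x = [-654/455, -218/455, -36/35]
step 1: P̄ = F·P·Fᵀ + Q = [7328/455 1836/455 72/35; 1836/455 2432/455 24/35; 72/35 24/35 249/35]
step 1: y = z − H·x̄ = [-348/65, -1814/455]
step 1: S = H·P̄·Hᵀ + R = [5844/65 2056/65; 2056/65 15578/455]
step 1: K = P̄·Hᵀ·S⁻¹ = [-52361/118169 13420/118169; -5658/118169 -34036/118169; 5919/118169 -69513/236338]
step 1: x' = x̄ + K·y = [56978/118169, 109370/118169, -14667/118169]
step 1: P' = (I − K·H)·P̄ = [141196/118169 -72948/118169 105636/118169; -72948/118169 168528/118169 -234948/118169; 105636/118169 -234948/118169 1148331/236338]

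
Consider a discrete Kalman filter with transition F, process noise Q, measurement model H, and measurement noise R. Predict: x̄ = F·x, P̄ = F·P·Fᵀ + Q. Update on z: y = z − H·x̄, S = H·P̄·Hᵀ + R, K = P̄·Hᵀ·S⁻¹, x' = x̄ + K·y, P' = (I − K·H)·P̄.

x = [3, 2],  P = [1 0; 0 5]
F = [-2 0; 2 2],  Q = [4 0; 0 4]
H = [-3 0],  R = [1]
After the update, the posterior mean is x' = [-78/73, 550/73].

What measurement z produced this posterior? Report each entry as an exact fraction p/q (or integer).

x̄ = F·x = [-6, 10]
P̄ = F·P·Fᵀ + Q = [8 -4; -4 28]
S = H·P̄·Hᵀ + R = [73]
K = P̄·Hᵀ·S⁻¹ = [-24/73; 12/73]
x' − x̄ = [360/73, -180/73] = K·y
y = (KᵀK)⁻¹·Kᵀ·(x' − x̄) = [-15]
z = y + H·x̄ = [-15] + [18] = [3]

z = [3]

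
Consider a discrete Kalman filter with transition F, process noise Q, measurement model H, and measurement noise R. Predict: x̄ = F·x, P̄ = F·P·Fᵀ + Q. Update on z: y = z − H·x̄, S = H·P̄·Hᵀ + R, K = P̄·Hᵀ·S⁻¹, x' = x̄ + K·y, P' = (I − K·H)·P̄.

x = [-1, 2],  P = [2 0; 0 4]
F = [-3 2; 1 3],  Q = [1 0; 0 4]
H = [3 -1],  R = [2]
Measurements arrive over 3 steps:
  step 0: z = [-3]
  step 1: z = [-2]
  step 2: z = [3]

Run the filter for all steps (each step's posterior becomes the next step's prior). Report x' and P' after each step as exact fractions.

step 0: x' = [104/251, 1027/251], P' = [1216/251 3474/251; 3474/251 10398/251]
step 1: x' = [84319/10507, 268885/10507], P' = [459568/10507 1380954/10507; 1380954/10507 4169622/10507]
step 2: x' = [13399133/783763, 37982222/783763], P' = [177637384/783763 535334898/783763; 535334898/783763 1614798430/783763]

step 0: x̄ = F·x = [7, 5]
step 0: P̄ = F·P·Fᵀ + Q = [35 18; 18 42]
step 0: y = z − H·x̄ = [-19]
step 0: S = H·P̄·Hᵀ + R = [251]
step 0: K = P̄·Hᵀ·S⁻¹ = [87/251; 12/251]
step 0: x' = x̄ + K·y = [104/251, 1027/251]
step 0: P' = (I − K·H)·P̄ = [1216/251 3474/251; 3474/251 10398/251]
step 1: x̄ = F·x = [1742/251, 3185/251]
step 1: P̄ = F·P·Fᵀ + Q = [11099/251 34422/251; 34422/251 116646/251]
step 1: y = z − H·x̄ = [-2543/251]
step 1: S = H·P̄·Hᵀ + R = [10507/251]
step 1: K = P̄·Hᵀ·S⁻¹ = [-1125/10507; -13380/10507]
step 1: x' = x̄ + K·y = [84319/10507, 268885/10507]
step 1: P' = (I − K·H)·P̄ = [459568/10507 1380954/10507; 1380954/10507 4169622/10507]
step 2: x̄ = F·x = [284813/10507, 127282/1501]
step 2: P̄ = F·P·Fᵀ + Q = [4253659/10507 1996050/1501; 1996050/1501 6616274/1501]
step 2: y = z − H·x̄ = [68056/10507]
step 2: S = H·P̄·Hᵀ + R = [783763/10507]
step 2: K = P̄·Hᵀ·S⁻¹ = [-1211373/783763; -4396868/783763]
step 2: x' = x̄ + K·y = [13399133/783763, 37982222/783763]
step 2: P' = (I − K·H)·P̄ = [177637384/783763 535334898/783763; 535334898/783763 1614798430/783763]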